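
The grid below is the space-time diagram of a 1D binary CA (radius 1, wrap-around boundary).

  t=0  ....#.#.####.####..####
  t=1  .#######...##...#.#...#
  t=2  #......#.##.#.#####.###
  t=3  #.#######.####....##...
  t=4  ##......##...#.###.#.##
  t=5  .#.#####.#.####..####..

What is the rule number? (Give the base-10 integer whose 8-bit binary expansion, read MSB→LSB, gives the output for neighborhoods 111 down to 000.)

103

  [7] ### => .  t=0,i=9
  [6] ##. => #  t=0,i=11
  [5] #.# => #  t=0,i=5
  [4] #.. => .  t=0,i=0
  [3] .## => .  t=0,i=8
  [2] .#. => #  t=0,i=4
  [1] ..# => #  t=0,i=3
  [0] ... => #  t=0,i=1
  bits 01100111 = 103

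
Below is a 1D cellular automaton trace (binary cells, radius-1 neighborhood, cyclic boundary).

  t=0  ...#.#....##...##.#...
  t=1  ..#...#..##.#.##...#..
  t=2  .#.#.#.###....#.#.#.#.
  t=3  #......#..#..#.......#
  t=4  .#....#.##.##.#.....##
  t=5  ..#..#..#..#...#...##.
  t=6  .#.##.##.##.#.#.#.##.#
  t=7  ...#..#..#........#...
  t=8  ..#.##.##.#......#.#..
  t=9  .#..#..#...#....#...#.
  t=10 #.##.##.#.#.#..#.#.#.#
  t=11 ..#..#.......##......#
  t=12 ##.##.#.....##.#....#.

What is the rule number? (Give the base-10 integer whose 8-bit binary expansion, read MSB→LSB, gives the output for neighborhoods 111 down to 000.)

  ### -> .   bit 7 = 0  t=2,i=8
  ##. -> .   bit 6 = 0  t=0,i=11
  #.# -> .   bit 5 = 0  t=0,i=4
  #.. -> #   bit 4 = 1  t=0,i=6
  .## -> #   bit 3 = 1  t=0,i=10
  .#. -> .   bit 2 = 0  t=0,i=3
  ..# -> #   bit 1 = 1  t=0,i=2
  ... -> .   bit 0 = 0  t=0,i=0
  bits 00011010 = 26

26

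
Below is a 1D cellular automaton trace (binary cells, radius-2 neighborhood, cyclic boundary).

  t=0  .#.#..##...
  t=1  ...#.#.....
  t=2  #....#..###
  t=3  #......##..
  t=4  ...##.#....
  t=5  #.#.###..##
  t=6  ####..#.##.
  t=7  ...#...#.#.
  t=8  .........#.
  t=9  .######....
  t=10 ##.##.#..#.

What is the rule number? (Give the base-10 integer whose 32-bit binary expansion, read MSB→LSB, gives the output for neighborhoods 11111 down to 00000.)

  [31] ##### => #  t=9,i=3
  [30] ####. => .  t=2,i=10
  [29] ###.# => #  t=5,i=0
  [28] ###.. => #  t=2,i=0
  [27] ##.## => .  t=6,i=10
  [26] ##.#. => #  t=4,i=5
  [25] ##..# => .  t=3,i=9
  [24] ##... => .  t=0,i=8
  [23] #.### => .  t=5,i=4
  [22] #.##. => .  t=6,i=8
  [21] #.#.# => #  t=5,i=2
  [20] #.#.. => #  t=0,i=3
  [19] #..## => #  t=0,i=5
  [18] #..#. => .  t=3,i=10
  [17] #...# => .  t=7,i=5
  [16] #.... => .  t=0,i=9
  [15] .#### => .  t=2,i=9
  [14] .###. => .  t=5,i=5
  [13] .##.# => #  t=4,i=4
  [12] .##.. => .  t=0,i=7
  [11] .#.## => #  t=5,i=3
  [10] .#.#. => .  t=0,i=2
  [9] .#..# => .  t=0,i=4
  [8] .#... => .  t=1,i=6
  [7] ..### => #  t=2,i=8
  [6] ..##. => .  t=0,i=6
  [5] ..#.# => .  t=0,i=1
  [4] ..#.. => .  t=2,i=5
  [3] ...## => #  t=3,i=6
  [2] ...#. => .  t=0,i=0
  [1] ....# => .  t=0,i=10
  [0] ..... => #  t=1,i=0
  bits 10110100001110000010100010001001 = 3023579273

3023579273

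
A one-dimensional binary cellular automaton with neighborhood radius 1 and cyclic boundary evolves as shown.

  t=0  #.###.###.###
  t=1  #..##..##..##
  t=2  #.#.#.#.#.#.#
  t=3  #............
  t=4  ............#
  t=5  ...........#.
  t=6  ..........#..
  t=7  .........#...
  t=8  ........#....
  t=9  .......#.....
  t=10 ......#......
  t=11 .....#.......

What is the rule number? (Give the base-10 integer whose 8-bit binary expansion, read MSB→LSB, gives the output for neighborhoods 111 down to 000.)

  [7] ### => #  t=0,i=3
  [6] ##. => #  t=0,i=0
  [5] #.# => .  t=0,i=1
  [4] #.. => .  t=1,i=1
  [3] .## => .  t=0,i=2
  [2] .#. => .  t=2,i=2
  [1] ..# => #  t=1,i=2
  [0] ... => .  t=3,i=2
  bits 11000010 = 194

194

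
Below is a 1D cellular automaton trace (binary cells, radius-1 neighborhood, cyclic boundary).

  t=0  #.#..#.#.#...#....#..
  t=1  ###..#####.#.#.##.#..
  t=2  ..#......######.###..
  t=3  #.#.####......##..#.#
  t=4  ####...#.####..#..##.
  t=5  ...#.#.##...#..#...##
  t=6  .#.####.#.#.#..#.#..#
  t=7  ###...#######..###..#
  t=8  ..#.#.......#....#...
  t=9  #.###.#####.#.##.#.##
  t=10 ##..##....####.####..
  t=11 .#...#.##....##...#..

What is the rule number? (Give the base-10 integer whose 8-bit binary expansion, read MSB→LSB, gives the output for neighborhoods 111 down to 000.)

101

  nb ###: next=.  (t=1,i=1, bit7=0)
  nb ##.: next=#  (t=1,i=2, bit6=1)
  nb #.#: next=#  (t=0,i=1, bit5=1)
  nb #..: next=.  (t=0,i=3, bit4=0)
  nb .##: next=.  (t=1,i=0, bit3=0)
  nb .#.: next=#  (t=0,i=0, bit2=1)
  nb ..#: next=.  (t=0,i=4, bit1=0)
  nb ...: next=#  (t=0,i=11, bit0=1)
  bits 01100101 = 101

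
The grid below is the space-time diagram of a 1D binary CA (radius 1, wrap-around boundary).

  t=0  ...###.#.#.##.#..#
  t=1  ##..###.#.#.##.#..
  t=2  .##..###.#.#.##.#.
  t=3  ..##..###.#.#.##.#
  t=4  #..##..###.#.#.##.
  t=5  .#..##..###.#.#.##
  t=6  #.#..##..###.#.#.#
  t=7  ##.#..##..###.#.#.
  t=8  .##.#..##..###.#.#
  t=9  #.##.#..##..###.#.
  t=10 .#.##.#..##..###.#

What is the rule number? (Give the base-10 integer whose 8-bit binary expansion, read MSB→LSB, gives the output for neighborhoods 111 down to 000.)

241

  ###|#  b7=1 t=0,i=4
  ##.|#  b6=1 t=0,i=5
  #.#|#  b5=1 t=0,i=6
  #..|#  b4=1 t=0,i=0
  .##|.  b3=0 t=0,i=3
  .#.|.  b2=0 t=0,i=7
  ..#|.  b1=0 t=0,i=2
  ...|#  b0=1 t=0,i=1
  bits 11110001 = 241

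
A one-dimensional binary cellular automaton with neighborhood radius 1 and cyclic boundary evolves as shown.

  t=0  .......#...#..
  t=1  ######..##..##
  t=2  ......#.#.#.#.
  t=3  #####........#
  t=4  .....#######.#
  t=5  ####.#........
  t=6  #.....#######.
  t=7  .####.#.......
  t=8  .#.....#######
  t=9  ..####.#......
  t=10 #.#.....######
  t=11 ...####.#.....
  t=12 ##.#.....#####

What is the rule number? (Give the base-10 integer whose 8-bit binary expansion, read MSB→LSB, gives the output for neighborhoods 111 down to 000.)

25

  [7] ### => .  t=1,i=0
  [6] ##. => .  t=1,i=5
  [5] #.# => .  t=2,i=7
  [4] #.. => #  t=0,i=8
  [3] .## => #  t=1,i=8
  [2] .#. => .  t=0,i=7
  [1] ..# => .  t=0,i=6
  [0] ... => #  t=0,i=0
  bits 00011001 = 25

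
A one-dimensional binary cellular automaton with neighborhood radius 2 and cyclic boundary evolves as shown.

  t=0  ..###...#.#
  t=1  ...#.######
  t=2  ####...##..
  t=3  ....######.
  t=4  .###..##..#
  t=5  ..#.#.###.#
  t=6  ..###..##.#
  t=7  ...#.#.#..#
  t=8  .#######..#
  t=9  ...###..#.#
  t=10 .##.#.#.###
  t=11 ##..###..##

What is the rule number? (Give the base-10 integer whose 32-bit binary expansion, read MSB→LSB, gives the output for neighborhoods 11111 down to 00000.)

2876396671

  nb #####: next=#  (t=1,i=7, bit31=1)
  nb ####.: next=.  (t=1,i=9, bit30=0)
  nb ###.#: next=#  (t=5,i=8, bit29=1)
  nb ###..: next=.  (t=0,i=4, bit28=0)
  nb ##.##: next=#  (t=10,i=0, bit27=1)
  nb ##.#.: next=.  (t=5,i=9, bit26=0)
  nb ##..#: next=#  (t=2,i=9, bit25=1)
  nb ##...: next=#  (t=0,i=5, bit24=1)
  nb #.###: next=.  (t=1,i=5, bit23=0)
  nb #.##.: next=#  (t=10,i=1, bit22=1)
  nb #.#.#: next=#  (t=5,i=4, bit21=1)
  nb #.#..: next=#  (t=0,i=10, bit20=1)
  nb #..##: next=.  (t=0,i=1, bit19=0)
  nb #..#.: next=.  (t=4,i=9, bit18=0)
  nb #...#: next=#  (t=0,i=6, bit17=1)
  nb #....: next=.  (t=3,i=0, bit16=0)
  nb .####: next=.  (t=1,i=6, bit15=0)
  nb .###.: next=#  (t=0,i=3, bit14=1)
  nb .##.#: next=.  (t=6,i=8, bit13=0)
  nb .##..: next=#  (t=2,i=8, bit12=1)
  nb .#.##: next=.  (t=1,i=4, bit11=0)
  nb .#.#.: next=#  (t=0,i=9, bit10=1)
  nb .#..#: next=.  (t=0,i=0, bit9=0)
  nb .#...: next=.  (t=7,i=0, bit8=0)
  nb ..###: next=.  (t=0,i=2, bit7=0)
  nb ..##.: next=#  (t=2,i=7, bit6=1)
  nb ..#.#: next=#  (t=0,i=8, bit5=1)
  nb ..#..: next=#  (t=7,i=10, bit4=1)
  nb ...##: next=#  (t=2,i=6, bit3=1)
  nb ...#.: next=#  (t=0,i=7, bit2=1)
  nb ....#: next=#  (t=3,i=2, bit1=1)
  nb .....: next=#  (t=3,i=1, bit0=1)
  bits 10101011011100100101010001111111 = 2876396671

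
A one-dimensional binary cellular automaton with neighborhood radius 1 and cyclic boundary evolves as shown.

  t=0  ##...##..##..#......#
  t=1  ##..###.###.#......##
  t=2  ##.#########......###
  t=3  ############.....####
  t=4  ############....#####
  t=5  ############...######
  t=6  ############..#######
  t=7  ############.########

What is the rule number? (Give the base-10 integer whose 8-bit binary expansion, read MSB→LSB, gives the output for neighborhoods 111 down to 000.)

  ###|#  b7=1 t=0,i=0
  ##.|#  b6=1 t=0,i=1
  #.#|#  b5=1 t=1,i=7
  #..|.  b4=0 t=0,i=2
  .##|#  b3=1 t=0,i=5
  .#.|.  b2=0 t=0,i=13
  ..#|#  b1=1 t=0,i=4
  ...|.  b0=0 t=0,i=3
  bits 11101010 = 234

234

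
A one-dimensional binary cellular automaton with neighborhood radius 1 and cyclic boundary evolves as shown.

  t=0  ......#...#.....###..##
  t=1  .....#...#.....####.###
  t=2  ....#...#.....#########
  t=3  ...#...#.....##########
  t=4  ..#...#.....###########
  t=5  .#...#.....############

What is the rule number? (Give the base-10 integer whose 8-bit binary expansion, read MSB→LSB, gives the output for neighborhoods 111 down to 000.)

234

  ### -> #   bit 7 = 1  t=0,i=17
  ##. -> #   bit 6 = 1  t=0,i=18
  #.# -> #   bit 5 = 1  t=1,i=19
  #.. -> .   bit 4 = 0  t=0,i=0
  .## -> #   bit 3 = 1  t=0,i=16
  .#. -> .   bit 2 = 0  t=0,i=6
  ..# -> #   bit 1 = 1  t=0,i=5
  ... -> .   bit 0 = 0  t=0,i=1
  bits 11101010 = 234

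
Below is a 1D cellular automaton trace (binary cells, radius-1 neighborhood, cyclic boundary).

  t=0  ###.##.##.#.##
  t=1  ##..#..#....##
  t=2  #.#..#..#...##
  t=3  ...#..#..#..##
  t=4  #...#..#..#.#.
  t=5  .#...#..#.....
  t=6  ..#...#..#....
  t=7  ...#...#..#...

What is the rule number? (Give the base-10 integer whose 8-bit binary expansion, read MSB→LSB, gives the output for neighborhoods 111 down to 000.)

  [7] ### => #  t=0,i=0
  [6] ##. => .  t=0,i=2
  [5] #.# => .  t=0,i=3
  [4] #.. => #  t=1,i=2
  [3] .## => #  t=0,i=4
  [2] .#. => .  t=0,i=10
  [1] ..# => .  t=1,i=3
  [0] ... => .  t=1,i=9
  bits 10011000 = 152

152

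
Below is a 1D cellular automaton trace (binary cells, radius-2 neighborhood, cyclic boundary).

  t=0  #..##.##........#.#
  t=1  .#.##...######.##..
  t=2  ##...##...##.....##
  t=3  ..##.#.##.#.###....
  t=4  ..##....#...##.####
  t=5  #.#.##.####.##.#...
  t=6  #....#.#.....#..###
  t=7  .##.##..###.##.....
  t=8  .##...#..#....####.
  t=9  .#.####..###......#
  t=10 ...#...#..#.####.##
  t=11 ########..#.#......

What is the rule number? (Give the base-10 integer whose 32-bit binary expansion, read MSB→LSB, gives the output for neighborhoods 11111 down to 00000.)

  [31] ##### => #  t=1,i=10
  [30] ####. => .  t=1,i=12
  [29] ###.# => .  t=1,i=13
  [28] ###.. => .  t=2,i=1
  [27] ##.## => .  t=0,i=5
  [26] ##.#. => .  t=3,i=4
  [25] ##..# => #  t=0,i=1
  [24] ##... => #  t=0,i=8
  [23] #.### => #  t=3,i=12
  [22] #.##. => .  t=0,i=6
  [21] #.#.# => .  t=3,i=5
  [20] #.#.. => .  t=5,i=15
  [19] #..## => .  t=0,i=2
  [18] #..#. => .  t=8,i=8
  [17] #...# => #  t=1,i=6
  [16] #.... => #  t=0,i=9
  [15] .#### => .  t=1,i=9
  [14] .###. => #  t=3,i=13
  [13] .##.# => #  t=0,i=4
  [12] .##.. => .  t=0,i=0
  [11] .#.## => .  t=0,i=17
  [10] .#.#. => .  t=5,i=1
  [9] .#..# => .  t=6,i=14
  [8] .#... => #  t=4,i=9
  [7] ..### => .  t=1,i=8
  [6] ..##. => #  t=0,i=3
  [5] ..#.# => #  t=0,i=16
  [4] ..#.. => #  t=4,i=8
  [3] ...## => .  t=1,i=7
  [2] ...#. => #  t=0,i=15
  [1] ....# => .  t=0,i=14
  [0] ..... => #  t=0,i=10
  bits 10000011100000110110000101110101 = 2206425461

2206425461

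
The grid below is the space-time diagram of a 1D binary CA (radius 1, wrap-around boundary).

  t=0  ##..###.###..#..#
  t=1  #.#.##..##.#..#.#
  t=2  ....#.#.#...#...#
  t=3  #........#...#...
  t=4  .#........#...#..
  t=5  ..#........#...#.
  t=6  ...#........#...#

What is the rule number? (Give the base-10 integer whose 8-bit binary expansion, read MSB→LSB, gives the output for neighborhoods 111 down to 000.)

152

  nb ###: next=#  (t=0,i=0, bit7=1)
  nb ##.: next=.  (t=0,i=1, bit6=0)
  nb #.#: next=.  (t=0,i=7, bit5=0)
  nb #..: next=#  (t=0,i=2, bit4=1)
  nb .##: next=#  (t=0,i=4, bit3=1)
  nb .#.: next=.  (t=0,i=13, bit2=0)
  nb ..#: next=.  (t=0,i=3, bit1=0)
  nb ...: next=.  (t=2,i=1, bit0=0)
  bits 10011000 = 152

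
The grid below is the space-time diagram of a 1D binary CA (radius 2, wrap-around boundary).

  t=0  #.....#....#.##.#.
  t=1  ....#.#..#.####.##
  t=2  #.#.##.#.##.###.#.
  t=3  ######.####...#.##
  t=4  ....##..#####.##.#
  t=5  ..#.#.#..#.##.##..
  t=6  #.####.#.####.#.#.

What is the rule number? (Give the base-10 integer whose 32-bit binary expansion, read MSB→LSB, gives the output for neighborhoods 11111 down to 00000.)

  #####|.  b31=0 t=3,i=0
  ####.|#  b30=1 t=1,i=13
  ###.#|#  b29=1 t=1,i=14
  ###..|#  b28=1 t=3,i=10
  ##.##|.  b27=0 t=1,i=15
  ##.#.|.  b26=0 t=0,i=15
  ##..#|#  b25=1 t=4,i=6
  ##...|#  b24=1 t=1,i=0
  #.###|.  b23=0 t=1,i=11
  #.##.|#  b22=1 t=0,i=13
  #.#.#|#  b21=1 t=0,i=16
  #.#..|.  b20=0 t=0,i=0
  #..##|.  b19=0 t=4,i=7
  #..#.|.  b18=0 t=1,i=8
  #...#|#  b17=1 t=3,i=12
  #....|.  b16=0 t=0,i=2
  .####|#  b15=1 t=1,i=12
  .###.|.  b14=0 t=2,i=13
  .##.#|#  b13=1 t=0,i=14
  .##..|.  b12=0 t=1,i=17
  .#.##|#  b11=1 t=0,i=12
  .#.#.|#  b10=1 t=0,i=17
  .#..#|#  b9=1 t=1,i=7
  .#...|.  b8=0 t=0,i=1
  ..###|.  b7=0 t=4,i=8
  ..##.|#  b6=1 t=4,i=4
  ..#.#|#  b5=1 t=0,i=11
  ..#..|#  b4=1 t=0,i=6
  ...##|.  b3=0 t=4,i=3
  ...#.|.  b2=0 t=0,i=5
  ....#|#  b1=1 t=0,i=4
  .....|.  b0=0 t=0,i=3
  bits 01110011011000101010111001110010 = 1935847026

1935847026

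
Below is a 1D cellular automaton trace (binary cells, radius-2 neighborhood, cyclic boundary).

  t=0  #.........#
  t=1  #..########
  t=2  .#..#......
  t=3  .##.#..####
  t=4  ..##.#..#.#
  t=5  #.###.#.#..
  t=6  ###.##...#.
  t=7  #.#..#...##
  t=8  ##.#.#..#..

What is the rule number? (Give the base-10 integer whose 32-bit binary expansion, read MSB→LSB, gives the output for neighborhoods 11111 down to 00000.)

645970555

  [31] ##### => .  t=1,i=5
  [30] ####. => .  t=1,i=10
  [29] ###.# => #  t=3,i=10
  [28] ###.. => .  t=1,i=0
  [27] ##.## => .  t=3,i=0
  [26] ##.#. => #  t=3,i=3
  [25] ##..# => #  t=1,i=1
  [24] ##... => .  t=0,i=1
  [23] #.### => #  t=5,i=2
  [22] #.##. => .  t=3,i=1
  [21] #.#.# => .  t=5,i=6
  [20] #.#.. => .  t=3,i=4
  [19] #..## => .  t=1,i=2
  [18] #..#. => .  t=2,i=3
  [17] #...# => .  t=6,i=7
  [16] #.... => .  t=0,i=2
  [15] .#### => #  t=1,i=4
  [14] .###. => .  t=5,i=3
  [13] .##.# => #  t=3,i=2
  [12] .##.. => #  t=0,i=0
  [11] .#.## => #  t=5,i=1
  [10] .#.#. => .  t=4,i=9
  [9] .#..# => #  t=2,i=2
  [8] .#... => .  t=2,i=5
  [7] ..### => .  t=1,i=3
  [6] ..##. => #  t=0,i=10
  [5] ..#.# => #  t=4,i=8
  [4] ..#.. => #  t=2,i=1
  [3] ...## => #  t=0,i=9
  [2] ...#. => .  t=2,i=0
  [1] ....# => #  t=0,i=8
  [0] ..... => #  t=0,i=3
  bits 00100110100000001011101001111011 = 645970555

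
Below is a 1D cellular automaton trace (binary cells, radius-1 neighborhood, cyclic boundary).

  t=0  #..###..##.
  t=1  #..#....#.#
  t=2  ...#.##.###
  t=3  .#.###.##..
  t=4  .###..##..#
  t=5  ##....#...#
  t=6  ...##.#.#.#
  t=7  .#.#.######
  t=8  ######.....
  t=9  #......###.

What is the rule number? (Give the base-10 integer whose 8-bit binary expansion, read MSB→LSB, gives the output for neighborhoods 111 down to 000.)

  ### -> .   bit 7 = 0  t=0,i=4
  ##. -> .   bit 6 = 0  t=0,i=5
  #.# -> #   bit 5 = 1  t=0,i=10
  #.. -> .   bit 4 = 0  t=0,i=1
  .## -> #   bit 3 = 1  t=0,i=3
  .#. -> #   bit 2 = 1  t=0,i=0
  ..# -> .   bit 1 = 0  t=0,i=2
  ... -> #   bit 0 = 1  t=1,i=5
  bits 00101101 = 45

45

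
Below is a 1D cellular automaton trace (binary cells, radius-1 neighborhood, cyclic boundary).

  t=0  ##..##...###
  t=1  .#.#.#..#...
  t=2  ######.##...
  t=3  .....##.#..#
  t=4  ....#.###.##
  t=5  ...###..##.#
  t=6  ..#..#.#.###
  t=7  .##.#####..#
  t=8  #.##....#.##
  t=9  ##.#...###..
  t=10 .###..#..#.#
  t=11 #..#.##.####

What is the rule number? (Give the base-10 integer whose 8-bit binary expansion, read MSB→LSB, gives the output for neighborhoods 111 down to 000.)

102

  nb ###: next=.  (t=0,i=0, bit7=0)
  nb ##.: next=#  (t=0,i=1, bit6=1)
  nb #.#: next=#  (t=1,i=2, bit5=1)
  nb #..: next=.  (t=0,i=2, bit4=0)
  nb .##: next=.  (t=0,i=4, bit3=0)
  nb .#.: next=#  (t=1,i=1, bit2=1)
  nb ..#: next=#  (t=0,i=3, bit1=1)
  nb ...: next=.  (t=0,i=7, bit0=0)
  bits 01100110 = 102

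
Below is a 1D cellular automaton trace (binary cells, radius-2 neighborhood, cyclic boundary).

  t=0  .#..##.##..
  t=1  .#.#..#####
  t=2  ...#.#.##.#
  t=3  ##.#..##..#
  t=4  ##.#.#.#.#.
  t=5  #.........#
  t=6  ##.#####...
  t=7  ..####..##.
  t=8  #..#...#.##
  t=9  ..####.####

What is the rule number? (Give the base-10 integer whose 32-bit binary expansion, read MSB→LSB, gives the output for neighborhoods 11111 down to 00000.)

  nb #####: next=#  (t=1,i=8, bit31=1)
  nb ####.: next=.  (t=1,i=9, bit30=0)
  nb ###.#: next=#  (t=1,i=10, bit29=1)
  nb ###..: next=.  (t=6,i=7, bit28=0)
  nb ##.##: next=#  (t=0,i=6, bit27=1)
  nb ##.#.: next=.  (t=1,i=0, bit26=0)
  nb ##..#: next=.  (t=3,i=8, bit25=0)
  nb ##...: next=#  (t=0,i=9, bit24=1)
  nb #.###: next=#  (t=6,i=3, bit23=1)
  nb #.##.: next=#  (t=0,i=7, bit22=1)
  nb #.#.#: next=.  (t=1,i=1, bit21=0)
  nb #.#..: next=#  (t=1,i=3, bit20=1)
  nb #..##: next=#  (t=0,i=3, bit19=1)
  nb #..#.: next=#  (t=8,i=2, bit18=1)
  nb #...#: next=#  (t=0,i=10, bit17=1)
  nb #....: next=.  (t=5,i=2, bit16=0)
  nb .####: next=#  (t=1,i=7, bit15=1)
  nb .###.: next=#  (t=3,i=0, bit14=1)
  nb .##.#: next=.  (t=0,i=5, bit13=0)
  nb .##..: next=#  (t=0,i=8, bit12=1)
  nb .#.##: next=#  (t=2,i=6, bit11=1)
  nb .#.#.: next=.  (t=1,i=2, bit10=0)
  nb .#..#: next=.  (t=0,i=2, bit9=0)
  nb .#...: next=#  (t=2,i=0, bit8=1)
  nb ..###: next=.  (t=1,i=6, bit7=0)
  nb ..##.: next=.  (t=0,i=4, bit6=0)
  nb ..#.#: next=#  (t=2,i=3, bit5=1)
  nb ..#..: next=#  (t=0,i=1, bit4=1)
  nb ...##: next=.  (t=5,i=9, bit3=0)
  nb ...#.: next=.  (t=0,i=0, bit2=0)
  nb ....#: next=.  (t=5,i=8, bit1=0)
  nb .....: next=#  (t=5,i=3, bit0=1)
  bits 10101001110111101101100100110001 = 2849954097

2849954097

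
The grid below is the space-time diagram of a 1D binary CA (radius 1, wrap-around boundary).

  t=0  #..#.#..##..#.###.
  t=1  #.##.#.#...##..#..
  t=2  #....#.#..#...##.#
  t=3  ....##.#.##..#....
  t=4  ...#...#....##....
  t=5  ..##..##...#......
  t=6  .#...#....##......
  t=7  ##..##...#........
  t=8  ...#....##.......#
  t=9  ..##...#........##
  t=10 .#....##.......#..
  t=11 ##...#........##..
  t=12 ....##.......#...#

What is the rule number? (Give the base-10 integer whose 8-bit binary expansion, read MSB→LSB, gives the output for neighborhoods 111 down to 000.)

134

  ### -> #   bit 7 = 1  t=0,i=15
  ##. -> .   bit 6 = 0  t=0,i=9
  #.# -> .   bit 5 = 0  t=0,i=4
  #.. -> .   bit 4 = 0  t=0,i=1
  .## -> .   bit 3 = 0  t=0,i=8
  .#. -> #   bit 2 = 1  t=0,i=0
  ..# -> #   bit 1 = 1  t=0,i=2
  ... -> .   bit 0 = 0  t=1,i=9
  bits 10000110 = 134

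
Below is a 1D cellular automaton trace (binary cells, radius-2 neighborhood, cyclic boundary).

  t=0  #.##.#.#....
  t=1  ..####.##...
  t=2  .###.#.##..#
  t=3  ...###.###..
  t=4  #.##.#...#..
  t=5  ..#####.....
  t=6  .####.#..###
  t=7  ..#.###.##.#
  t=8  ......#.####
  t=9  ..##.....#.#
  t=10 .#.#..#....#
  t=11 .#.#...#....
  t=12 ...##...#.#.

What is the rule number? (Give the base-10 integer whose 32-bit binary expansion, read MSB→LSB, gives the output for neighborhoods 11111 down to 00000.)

  nb #####: next=#  (t=5,i=4, bit31=1)
  nb ####.: next=.  (t=1,i=4, bit30=0)
  nb ###.#: next=#  (t=1,i=5, bit29=1)
  nb ###..: next=#  (t=3,i=9, bit28=1)
  nb ##.##: next=.  (t=1,i=6, bit27=0)
  nb ##.#.: next=#  (t=0,i=4, bit26=1)
  nb ##..#: next=#  (t=2,i=9, bit25=1)
  nb ##...: next=.  (t=1,i=9, bit24=0)
  nb #.###: next=.  (t=2,i=1, bit23=0)
  nb #.##.: next=#  (t=0,i=2, bit22=1)
  nb #.#.#: next=#  (t=0,i=5, bit21=1)
  nb #.#..: next=#  (t=0,i=7, bit20=1)
  nb #..##: next=#  (t=6,i=8, bit19=1)
  nb #..#.: next=.  (t=2,i=10, bit18=0)
  nb #...#: next=.  (t=4,i=7, bit17=0)
  nb #....: next=.  (t=0,i=9, bit16=0)
  nb .####: next=#  (t=1,i=3, bit15=1)
  nb .###.: next=.  (t=2,i=2, bit14=0)
  nb .##.#: next=#  (t=0,i=3, bit13=1)
  nb .##..: next=#  (t=1,i=8, bit12=1)
  nb .#.##: next=.  (t=0,i=1, bit11=0)
  nb .#.#.: next=.  (t=0,i=6, bit10=0)
  nb .#..#: next=.  (t=4,i=10, bit9=0)
  nb .#...: next=#  (t=0,i=8, bit8=1)
  nb ..###: next=#  (t=1,i=2, bit7=1)
  nb ..##.: next=.  (t=9,i=2, bit6=0)
  nb ..#.#: next=.  (t=0,i=0, bit5=0)
  nb ..#..: next=.  (t=4,i=9, bit4=0)
  nb ...##: next=#  (t=1,i=1, bit3=1)
  nb ...#.: next=.  (t=0,i=11, bit2=0)
  nb ....#: next=.  (t=0,i=10, bit1=0)
  nb .....: next=#  (t=1,i=11, bit0=1)
  bits 10110110011110001011000110001001 = 3061363081

3061363081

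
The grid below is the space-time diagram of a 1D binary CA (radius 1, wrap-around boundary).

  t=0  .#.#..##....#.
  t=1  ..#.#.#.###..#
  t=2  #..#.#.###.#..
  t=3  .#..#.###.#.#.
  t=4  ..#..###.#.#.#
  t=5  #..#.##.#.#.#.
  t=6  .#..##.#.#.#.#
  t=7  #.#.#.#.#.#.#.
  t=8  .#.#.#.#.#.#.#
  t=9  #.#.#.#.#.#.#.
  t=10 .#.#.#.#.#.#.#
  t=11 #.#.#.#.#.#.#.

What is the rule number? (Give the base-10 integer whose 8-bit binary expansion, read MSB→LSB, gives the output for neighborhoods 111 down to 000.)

185

  [7] ### => #  t=1,i=9
  [6] ##. => .  t=0,i=7
  [5] #.# => #  t=0,i=2
  [4] #.. => #  t=0,i=4
  [3] .## => #  t=0,i=6
  [2] .#. => .  t=0,i=1
  [1] ..# => .  t=0,i=0
  [0] ... => #  t=0,i=9
  bits 10111001 = 185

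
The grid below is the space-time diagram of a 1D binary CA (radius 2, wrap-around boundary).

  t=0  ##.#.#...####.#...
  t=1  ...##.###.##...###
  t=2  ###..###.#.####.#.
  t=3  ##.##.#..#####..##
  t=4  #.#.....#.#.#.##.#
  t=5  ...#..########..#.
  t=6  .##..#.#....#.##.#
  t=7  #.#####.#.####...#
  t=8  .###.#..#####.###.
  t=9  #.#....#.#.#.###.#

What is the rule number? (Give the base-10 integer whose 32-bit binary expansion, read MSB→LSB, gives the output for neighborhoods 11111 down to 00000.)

  nb #####: next=.  (t=3,i=11, bit31=0)
  nb ####.: next=#  (t=0,i=11, bit30=1)
  nb ###.#: next=.  (t=0,i=12, bit29=0)
  nb ###..: next=.  (t=1,i=17, bit28=0)
  nb ##.##: next=#  (t=1,i=5, bit27=1)
  nb ##.#.: next=.  (t=0,i=2, bit26=0)
  nb ##..#: next=#  (t=2,i=3, bit25=1)
  nb ##...: next=#  (t=1,i=0, bit24=1)
  nb #.###: next=#  (t=1,i=6, bit23=1)
  nb #.##.: next=.  (t=1,i=10, bit22=0)
  nb #.#.#: next=#  (t=0,i=3, bit21=1)
  nb #.#..: next=.  (t=0,i=5, bit20=0)
  nb #..##: next=#  (t=2,i=4, bit19=1)
  nb #..#.: next=#  (t=5,i=15, bit18=1)
  nb #...#: next=#  (t=0,i=7, bit17=1)
  nb #....: next=.  (t=4,i=4, bit16=0)
  nb .####: next=#  (t=0,i=10, bit15=1)
  nb .###.: next=#  (t=1,i=7, bit14=1)
  nb .##.#: next=.  (t=0,i=1, bit13=0)
  nb .##..: next=#  (t=1,i=11, bit12=1)
  nb .#.##: next=#  (t=2,i=10, bit11=1)
  nb .#.#.: next=#  (t=0,i=4, bit10=1)
  nb .#..#: next=.  (t=3,i=7, bit9=0)
  nb .#...: next=#  (t=0,i=6, bit8=1)
  nb ..###: next=.  (t=0,i=9, bit7=0)
  nb ..##.: next=.  (t=0,i=0, bit6=0)
  nb ..#.#: next=#  (t=4,i=8, bit5=1)
  nb ..#..: next=.  (t=5,i=3, bit4=0)
  nb ...##: next=#  (t=0,i=8, bit3=1)
  nb ...#.: next=#  (t=4,i=7, bit2=1)
  nb ....#: next=#  (t=4,i=6, bit1=1)
  nb .....: next=.  (t=4,i=5, bit0=0)
  bits 01001011101011101101110100101110 = 1269751086

1269751086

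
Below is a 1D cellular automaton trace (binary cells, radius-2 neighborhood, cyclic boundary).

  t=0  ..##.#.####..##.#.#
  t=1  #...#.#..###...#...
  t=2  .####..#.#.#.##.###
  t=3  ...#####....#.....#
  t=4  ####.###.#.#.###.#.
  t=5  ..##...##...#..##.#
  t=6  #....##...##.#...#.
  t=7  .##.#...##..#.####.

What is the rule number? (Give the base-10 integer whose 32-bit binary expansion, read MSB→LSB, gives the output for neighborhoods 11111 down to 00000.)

  [31] ##### => #  t=3,i=5
  [30] ####. => #  t=0,i=9
  [29] ###.# => #  t=2,i=18
  [28] ###.. => #  t=0,i=10
  [27] ##.## => .  t=2,i=0
  [26] ##.#. => #  t=0,i=4
  [25] ##..# => #  t=0,i=11
  [24] ##... => .  t=1,i=12
  [23] #.### => .  t=0,i=7
  [22] #.##. => .  t=2,i=13
  [21] #.#.# => .  t=0,i=5
  [20] #.#.. => .  t=0,i=18
  [19] #..## => .  t=0,i=1
  [18] #..#. => #  t=2,i=6
  [17] #...# => #  t=1,i=2
  [16] #.... => #  t=3,i=9
  [15] .#### => .  t=0,i=8
  [14] .###. => .  t=1,i=10
  [13] .##.# => .  t=0,i=3
  [12] .##.. => .  t=5,i=3
  [11] .#.## => #  t=0,i=6
  [10] .#.#. => .  t=0,i=17
  [9] .#..# => #  t=0,i=0
  [8] .#... => #  t=1,i=1
  [7] ..### => #  t=1,i=9
  [6] ..##. => .  t=0,i=2
  [5] ..#.# => #  t=1,i=4
  [4] ..#.. => .  t=1,i=0
  [3] ...## => #  t=3,i=2
  [2] ...#. => #  t=1,i=3
  [1] ....# => .  t=3,i=10
  [0] ..... => #  t=3,i=15
  bits 11110110000001110000101110101101 = 4127656877

4127656877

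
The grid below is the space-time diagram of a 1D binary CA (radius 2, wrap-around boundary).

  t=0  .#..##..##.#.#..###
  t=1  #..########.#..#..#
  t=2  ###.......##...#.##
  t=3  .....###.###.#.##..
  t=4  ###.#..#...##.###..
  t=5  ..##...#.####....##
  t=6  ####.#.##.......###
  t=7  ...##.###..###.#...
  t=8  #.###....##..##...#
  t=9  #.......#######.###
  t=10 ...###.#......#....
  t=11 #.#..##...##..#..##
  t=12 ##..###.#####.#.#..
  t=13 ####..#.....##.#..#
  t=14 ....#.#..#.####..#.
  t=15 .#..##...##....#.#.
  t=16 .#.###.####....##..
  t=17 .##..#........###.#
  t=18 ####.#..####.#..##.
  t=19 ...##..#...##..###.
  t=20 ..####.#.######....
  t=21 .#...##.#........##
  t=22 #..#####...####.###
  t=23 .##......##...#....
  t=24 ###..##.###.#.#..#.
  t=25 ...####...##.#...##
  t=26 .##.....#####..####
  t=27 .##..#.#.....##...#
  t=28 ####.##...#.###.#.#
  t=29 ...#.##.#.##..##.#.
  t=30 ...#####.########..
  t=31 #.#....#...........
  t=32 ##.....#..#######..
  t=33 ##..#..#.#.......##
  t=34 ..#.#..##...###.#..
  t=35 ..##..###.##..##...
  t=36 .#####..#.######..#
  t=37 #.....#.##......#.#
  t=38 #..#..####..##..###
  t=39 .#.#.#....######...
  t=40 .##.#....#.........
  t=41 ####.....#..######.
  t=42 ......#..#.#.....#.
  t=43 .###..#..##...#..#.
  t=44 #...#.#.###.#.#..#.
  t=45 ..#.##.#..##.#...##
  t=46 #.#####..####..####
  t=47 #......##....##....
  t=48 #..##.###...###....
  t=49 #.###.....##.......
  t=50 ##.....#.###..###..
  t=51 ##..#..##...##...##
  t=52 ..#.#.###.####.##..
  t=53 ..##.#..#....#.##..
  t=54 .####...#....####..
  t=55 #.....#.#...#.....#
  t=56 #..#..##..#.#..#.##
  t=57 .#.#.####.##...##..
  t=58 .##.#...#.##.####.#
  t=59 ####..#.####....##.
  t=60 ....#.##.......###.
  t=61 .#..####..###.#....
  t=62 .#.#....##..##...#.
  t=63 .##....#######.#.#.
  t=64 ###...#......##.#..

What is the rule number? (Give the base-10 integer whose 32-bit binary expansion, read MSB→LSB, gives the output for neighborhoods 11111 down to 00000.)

642399353

  #####|.  b31=0 t=1,i=5
  ####.|.  b30=0 t=1,i=9
  ###.#|#  b29=1 t=0,i=18
  ###..|.  b28=0 t=2,i=2
  ##.##|.  b27=0 t=3,i=8
  ##.#.|#  b26=1 t=0,i=0
  ##..#|#  b25=1 t=0,i=6
  ##...|.  b24=0 t=2,i=3
  #.###|.  b23=0 t=2,i=17
  #.##.|#  b22=1 t=3,i=15
  #.#.#|.  b21=0 t=0,i=11
  #.#..|.  b20=0 t=0,i=1
  #..##|#  b19=1 t=0,i=3
  #..#.|.  b18=0 t=1,i=14
  #...#|#  b17=1 t=2,i=13
  #....|.  b16=0 t=2,i=4
  .####|.  b15=0 t=1,i=4
  .###.|.  b14=0 t=0,i=17
  .##.#|#  b13=1 t=0,i=9
  .##..|#  b12=1 t=0,i=5
  .#.##|#  b11=1 t=2,i=16
  .#.#.|#  b10=1 t=0,i=12
  .#..#|.  b9=0 t=0,i=2
  .#...|.  b8=0 t=4,i=8
  ..###|.  b7=0 t=0,i=16
  ..##.|#  b6=1 t=0,i=4
  ..#.#|#  b5=1 t=2,i=15
  ..#..|#  b4=1 t=1,i=15
  ...##|#  b3=1 t=2,i=9
  ...#.|.  b2=0 t=2,i=14
  ....#|.  b1=0 t=2,i=8
  .....|#  b0=1 t=2,i=5
  bits 00100110010010100011110001111001 = 642399353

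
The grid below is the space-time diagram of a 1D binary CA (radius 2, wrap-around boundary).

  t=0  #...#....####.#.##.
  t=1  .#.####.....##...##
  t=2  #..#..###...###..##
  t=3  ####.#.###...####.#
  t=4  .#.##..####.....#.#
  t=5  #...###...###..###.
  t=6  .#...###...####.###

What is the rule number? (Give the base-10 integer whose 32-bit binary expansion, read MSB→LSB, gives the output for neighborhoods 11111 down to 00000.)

  ##### -> #   bit 31 = 1  t=3,i=1
  ####. -> .   bit 30 = 0  t=0,i=11
  ###.# -> #   bit 29 = 1  t=0,i=12
  ###.. -> #   bit 28 = 1  t=1,i=6
  ##.## -> .   bit 27 = 0  t=3,i=17
  ##.#. -> #   bit 26 = 1  t=0,i=13
  ##..# -> #   bit 25 = 1  t=2,i=1
  ##... -> #   bit 24 = 1  t=1,i=7
  #.### -> #   bit 23 = 1  t=1,i=3
  #.##. -> .   bit 22 = 0  t=0,i=16
  #.#.# -> .   bit 21 = 0  t=0,i=14
  #.#.. -> .   bit 20 = 0  t=0,i=0
  #..## -> #   bit 19 = 1  t=2,i=5
  #..#. -> #   bit 18 = 1  t=2,i=2
  #...# -> .   bit 17 = 0  t=0,i=2
  #.... -> #   bit 16 = 1  t=0,i=6
  .#### -> .   bit 15 = 0  t=0,i=10
  .###. -> #   bit 14 = 1  t=2,i=7
  .##.# -> #   bit 13 = 1  t=0,i=17
  .##.. -> #   bit 12 = 1  t=1,i=13
  .#.## -> .   bit 11 = 0  t=0,i=15
  .#.#. -> #   bit 10 = 1  t=4,i=0
  .#..# -> .   bit 9 = 0  t=2,i=4
  .#... -> #   bit 8 = 1  t=0,i=1
  ..### -> .   bit 7 = 0  t=0,i=9
  ..##. -> #   bit 6 = 1  t=1,i=12
  ..#.# -> #   bit 5 = 1  t=4,i=16
  ..#.. -> #   bit 4 = 1  t=0,i=4
  ...## -> .   bit 3 = 0  t=0,i=8
  ...#. -> #   bit 2 = 1  t=0,i=3
  ....# -> .   bit 1 = 0  t=0,i=7
  ..... -> .   bit 0 = 0  t=1,i=9
  bits 10110111100011010111010101110100 = 3079501172

3079501172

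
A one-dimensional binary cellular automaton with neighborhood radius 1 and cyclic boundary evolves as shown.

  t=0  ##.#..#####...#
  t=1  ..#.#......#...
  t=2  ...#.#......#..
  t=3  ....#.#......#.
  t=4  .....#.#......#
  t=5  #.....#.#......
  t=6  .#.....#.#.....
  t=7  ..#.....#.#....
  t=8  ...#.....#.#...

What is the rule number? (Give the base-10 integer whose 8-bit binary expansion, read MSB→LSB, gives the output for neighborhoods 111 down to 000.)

  ###|.  b7=0 t=0,i=0
  ##.|.  b6=0 t=0,i=1
  #.#|#  b5=1 t=0,i=2
  #..|#  b4=1 t=0,i=4
  .##|.  b3=0 t=0,i=6
  .#.|.  b2=0 t=0,i=3
  ..#|.  b1=0 t=0,i=5
  ...|.  b0=0 t=0,i=12
  bits 00110000 = 48

48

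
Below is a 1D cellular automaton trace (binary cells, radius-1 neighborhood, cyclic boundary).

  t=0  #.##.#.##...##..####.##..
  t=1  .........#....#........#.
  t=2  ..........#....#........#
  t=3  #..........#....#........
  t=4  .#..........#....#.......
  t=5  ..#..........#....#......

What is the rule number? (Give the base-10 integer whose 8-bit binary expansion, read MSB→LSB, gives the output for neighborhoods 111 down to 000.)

  nb ###: next=.  (t=0,i=17, bit7=0)
  nb ##.: next=.  (t=0,i=3, bit6=0)
  nb #.#: next=.  (t=0,i=1, bit5=0)
  nb #..: next=#  (t=0,i=9, bit4=1)
  nb .##: next=.  (t=0,i=2, bit3=0)
  nb .#.: next=.  (t=0,i=0, bit2=0)
  nb ..#: next=.  (t=0,i=11, bit1=0)
  nb ...: next=.  (t=0,i=10, bit0=0)
  bits 00010000 = 16

16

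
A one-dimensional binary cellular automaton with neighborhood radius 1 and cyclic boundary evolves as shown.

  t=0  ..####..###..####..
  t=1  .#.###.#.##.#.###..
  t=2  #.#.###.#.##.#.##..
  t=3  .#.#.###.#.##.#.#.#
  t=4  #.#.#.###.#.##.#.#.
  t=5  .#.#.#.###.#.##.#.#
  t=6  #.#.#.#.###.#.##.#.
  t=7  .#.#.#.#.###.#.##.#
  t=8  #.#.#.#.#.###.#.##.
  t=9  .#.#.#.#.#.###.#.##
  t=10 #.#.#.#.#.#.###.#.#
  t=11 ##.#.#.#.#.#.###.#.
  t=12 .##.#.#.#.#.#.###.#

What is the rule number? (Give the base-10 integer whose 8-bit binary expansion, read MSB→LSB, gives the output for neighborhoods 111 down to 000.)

  ### -> #   bit 7 = 1  t=0,i=3
  ##. -> #   bit 6 = 1  t=0,i=5
  #.# -> #   bit 5 = 1  t=1,i=2
  #.. -> .   bit 4 = 0  t=0,i=6
  .## -> .   bit 3 = 0  t=0,i=2
  .#. -> .   bit 2 = 0  t=1,i=1
  ..# -> #   bit 1 = 1  t=0,i=1
  ... -> .   bit 0 = 0  t=0,i=0
  bits 11100010 = 226

226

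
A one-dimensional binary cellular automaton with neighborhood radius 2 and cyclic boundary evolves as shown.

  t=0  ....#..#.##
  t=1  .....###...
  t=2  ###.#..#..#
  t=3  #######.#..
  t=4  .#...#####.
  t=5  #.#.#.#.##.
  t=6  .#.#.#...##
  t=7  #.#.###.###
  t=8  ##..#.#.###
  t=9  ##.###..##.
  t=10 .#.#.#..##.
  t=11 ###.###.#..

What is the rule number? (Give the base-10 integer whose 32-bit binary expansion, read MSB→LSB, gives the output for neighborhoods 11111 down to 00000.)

  #####|.  b31=0 t=3,i=2
  ####.|#  b30=1 t=2,i=1
  ###.#|#  b29=1 t=2,i=2
  ###..|#  b28=1 t=1,i=7
  ##.##|.  b27=0 t=7,i=7
  ##.#.|#  b26=1 t=2,i=3
  ##..#|.  b25=0 t=4,i=10
  ##...|.  b24=0 t=0,i=0
  #.###|#  b23=1 t=7,i=4
  #.##.|.  b22=0 t=0,i=9
  #.#.#|.  b21=0 t=5,i=0
  #.#..|#  b20=1 t=2,i=4
  #..##|.  b19=0 t=2,i=9
  #..#.|#  b18=1 t=0,i=6
  #...#|.  b17=0 t=4,i=3
  #....|.  b16=0 t=0,i=1
  .####|#  b15=1 t=2,i=0
  .###.|.  b14=0 t=1,i=6
  .##.#|#  b13=1 t=5,i=9
  .##..|.  b12=0 t=0,i=10
  .#.##|.  b11=0 t=0,i=8
  .#.#.|#  b10=1 t=5,i=1
  .#..#|#  b9=1 t=0,i=5
  .#...|#  b8=1 t=4,i=2
  ..###|.  b7=0 t=1,i=5
  ..##.|#  b6=1 t=6,i=9
  ..#.#|#  b5=1 t=0,i=7
  ..#..|.  b4=0 t=0,i=4
  ...##|#  b3=1 t=1,i=4
  ...#.|.  b2=0 t=0,i=3
  ....#|.  b1=0 t=0,i=2
  .....|#  b0=1 t=1,i=0
  bits 01110100100101001010011101101001 = 1955899241

1955899241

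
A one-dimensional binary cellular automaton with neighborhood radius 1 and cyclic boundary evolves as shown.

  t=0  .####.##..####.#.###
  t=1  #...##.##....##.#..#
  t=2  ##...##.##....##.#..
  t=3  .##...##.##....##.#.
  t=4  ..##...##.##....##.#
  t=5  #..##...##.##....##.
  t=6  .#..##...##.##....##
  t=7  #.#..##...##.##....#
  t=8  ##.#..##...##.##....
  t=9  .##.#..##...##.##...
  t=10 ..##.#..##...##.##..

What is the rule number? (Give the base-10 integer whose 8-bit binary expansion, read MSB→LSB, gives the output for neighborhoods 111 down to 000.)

  nb ###: next=.  (t=0,i=2, bit7=0)
  nb ##.: next=#  (t=0,i=4, bit6=1)
  nb #.#: next=#  (t=0,i=0, bit5=1)
  nb #..: next=#  (t=0,i=8, bit4=1)
  nb .##: next=.  (t=0,i=1, bit3=0)
  nb .#.: next=.  (t=0,i=15, bit2=0)
  nb ..#: next=.  (t=0,i=9, bit1=0)
  nb ...: next=.  (t=1,i=2, bit0=0)
  bits 01110000 = 112

112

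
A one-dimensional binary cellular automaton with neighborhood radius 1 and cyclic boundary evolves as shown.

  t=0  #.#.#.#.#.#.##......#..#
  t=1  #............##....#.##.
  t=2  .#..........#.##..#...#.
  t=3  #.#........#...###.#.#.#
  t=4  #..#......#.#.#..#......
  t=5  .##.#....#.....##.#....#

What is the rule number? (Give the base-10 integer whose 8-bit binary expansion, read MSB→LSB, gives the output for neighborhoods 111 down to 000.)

82

  ### -> .   bit 7 = 0  t=3,i=16
  ##. -> #   bit 6 = 1  t=0,i=0
  #.# -> .   bit 5 = 0  t=0,i=1
  #.. -> #   bit 4 = 1  t=0,i=14
  .## -> .   bit 3 = 0  t=0,i=12
  .#. -> .   bit 2 = 0  t=0,i=2
  ..# -> #   bit 1 = 1  t=0,i=19
  ... -> .   bit 0 = 0  t=0,i=15
  bits 01010010 = 82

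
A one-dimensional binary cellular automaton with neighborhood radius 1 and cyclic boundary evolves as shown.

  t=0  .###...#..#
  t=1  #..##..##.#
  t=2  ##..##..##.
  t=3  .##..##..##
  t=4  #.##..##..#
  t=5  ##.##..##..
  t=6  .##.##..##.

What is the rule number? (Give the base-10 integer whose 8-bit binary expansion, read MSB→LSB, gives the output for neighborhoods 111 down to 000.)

  nb ###: next=.  (t=0,i=2, bit7=0)
  nb ##.: next=#  (t=0,i=3, bit6=1)
  nb #.#: next=#  (t=0,i=0, bit5=1)
  nb #..: next=#  (t=0,i=4, bit4=1)
  nb .##: next=.  (t=0,i=1, bit3=0)
  nb .#.: next=#  (t=0,i=7, bit2=1)
  nb ..#: next=.  (t=0,i=6, bit1=0)
  nb ...: next=.  (t=0,i=5, bit0=0)
  bits 01110100 = 116

116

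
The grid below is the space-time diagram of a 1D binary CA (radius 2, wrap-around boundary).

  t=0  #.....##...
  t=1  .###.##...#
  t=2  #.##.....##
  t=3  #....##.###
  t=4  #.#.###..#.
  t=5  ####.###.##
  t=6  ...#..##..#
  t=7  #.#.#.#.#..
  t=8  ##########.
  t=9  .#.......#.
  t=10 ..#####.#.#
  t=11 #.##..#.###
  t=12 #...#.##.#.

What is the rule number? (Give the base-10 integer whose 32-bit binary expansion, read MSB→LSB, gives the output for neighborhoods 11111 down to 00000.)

  #####|.  b31=0 t=5,i=0
  ####.|.  b30=0 t=3,i=10
  ###.#|#  b29=1 t=1,i=3
  ###..|#  b28=1 t=3,i=0
  ##.##|.  b27=0 t=1,i=4
  ##.#.|.  b26=0 t=10,i=7
  ##..#|#  b25=1 t=4,i=7
  ##...|.  b24=0 t=0,i=8
  #.###|.  b23=0 t=1,i=1
  #.##.|.  b22=0 t=1,i=5
  #.#.#|#  b21=1 t=4,i=0
  #.#..|#  b20=1 t=7,i=8
  #..##|.  b19=0 t=6,i=5
  #..#.|.  b18=0 t=4,i=8
  #...#|.  b17=0 t=0,i=9
  #....|#  b16=1 t=0,i=2
  .####|#  b15=1 t=3,i=9
  .###.|#  b14=1 t=1,i=2
  .##.#|#  b13=1 t=3,i=6
  .##..|.  b12=0 t=0,i=7
  .#.##|#  b11=1 t=1,i=0
  .#.#.|#  b10=1 t=4,i=1
  .#..#|#  b9=1 t=6,i=4
  .#...|#  b8=1 t=0,i=1
  ..###|#  b7=1 t=2,i=9
  ..##.|#  b6=1 t=0,i=6
  ..#.#|#  b5=1 t=1,i=10
  ..#..|.  b4=0 t=0,i=0
  ...##|#  b3=1 t=0,i=5
  ...#.|#  b2=1 t=0,i=10
  ....#|.  b1=0 t=0,i=4
  .....|#  b0=1 t=0,i=3
  bits 00110010001100011110111111101101 = 842133485

842133485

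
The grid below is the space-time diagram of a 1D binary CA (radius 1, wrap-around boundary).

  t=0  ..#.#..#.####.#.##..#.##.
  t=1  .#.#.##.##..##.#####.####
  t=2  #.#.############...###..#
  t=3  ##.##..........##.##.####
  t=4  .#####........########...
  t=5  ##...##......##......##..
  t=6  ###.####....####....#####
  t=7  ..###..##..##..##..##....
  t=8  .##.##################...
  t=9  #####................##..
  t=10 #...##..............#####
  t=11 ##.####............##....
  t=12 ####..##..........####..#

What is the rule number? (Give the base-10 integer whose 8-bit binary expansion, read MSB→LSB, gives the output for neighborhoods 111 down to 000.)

122

  nb ###: next=.  (t=0,i=10, bit7=0)
  nb ##.: next=#  (t=0,i=12, bit6=1)
  nb #.#: next=#  (t=0,i=3, bit5=1)
  nb #..: next=#  (t=0,i=5, bit4=1)
  nb .##: next=#  (t=0,i=9, bit3=1)
  nb .#.: next=.  (t=0,i=2, bit2=0)
  nb ..#: next=#  (t=0,i=1, bit1=1)
  nb ...: next=.  (t=0,i=0, bit0=0)
  bits 01111010 = 122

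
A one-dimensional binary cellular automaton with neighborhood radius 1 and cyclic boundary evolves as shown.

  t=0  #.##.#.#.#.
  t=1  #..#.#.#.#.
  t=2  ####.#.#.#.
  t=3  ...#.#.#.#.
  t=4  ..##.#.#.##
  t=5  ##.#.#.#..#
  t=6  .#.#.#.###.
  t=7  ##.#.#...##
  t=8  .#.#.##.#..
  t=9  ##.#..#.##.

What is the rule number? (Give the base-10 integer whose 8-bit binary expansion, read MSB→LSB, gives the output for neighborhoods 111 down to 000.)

  nb ###: next=.  (t=2,i=1, bit7=0)
  nb ##.: next=#  (t=0,i=3, bit6=1)
  nb #.#: next=.  (t=0,i=1, bit5=0)
  nb #..: next=#  (t=1,i=1, bit4=1)
  nb .##: next=.  (t=0,i=2, bit3=0)
  nb .#.: next=#  (t=0,i=0, bit2=1)
  nb ..#: next=#  (t=1,i=2, bit1=1)
  nb ...: next=.  (t=3,i=0, bit0=0)
  bits 01010110 = 86

86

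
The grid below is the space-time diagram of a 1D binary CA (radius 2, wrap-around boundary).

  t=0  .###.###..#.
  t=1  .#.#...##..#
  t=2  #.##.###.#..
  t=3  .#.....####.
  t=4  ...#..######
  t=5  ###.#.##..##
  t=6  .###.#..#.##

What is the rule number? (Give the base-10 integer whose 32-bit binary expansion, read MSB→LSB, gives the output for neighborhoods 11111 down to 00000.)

1997770444

  [31] ##### => .  t=4,i=8
  [30] ####. => #  t=3,i=9
  [29] ###.# => #  t=0,i=3
  [28] ###.. => #  t=0,i=7
  [27] ##.## => .  t=0,i=4
  [26] ##.#. => #  t=2,i=8
  [25] ##..# => #  t=0,i=8
  [24] ##... => #  t=4,i=0
  [23] #.### => .  t=0,i=5
  [22] #.##. => .  t=2,i=2
  [21] #.#.# => .  t=1,i=1
  [20] #.#.. => #  t=1,i=3
  [19] #..## => .  t=0,i=0
  [18] #..#. => .  t=0,i=9
  [17] #...# => #  t=1,i=5
  [16] #.... => #  t=3,i=3
  [15] .#### => #  t=3,i=8
  [14] .###. => .  t=0,i=2
  [13] .##.# => .  t=2,i=3
  [12] .##.. => .  t=1,i=8
  [11] .#.## => #  t=2,i=1
  [10] .#.#. => #  t=1,i=0
  [9] .#..# => #  t=0,i=11
  [8] .#... => .  t=1,i=4
  [7] ..### => #  t=0,i=1
  [6] ..##. => #  t=1,i=7
  [5] ..#.# => .  t=1,i=11
  [4] ..#.. => .  t=0,i=10
  [3] ...## => #  t=1,i=6
  [2] ...#. => #  t=4,i=2
  [1] ....# => .  t=3,i=5
  [0] ..... => .  t=3,i=4
  bits 01110111000100111000111011001100 = 1997770444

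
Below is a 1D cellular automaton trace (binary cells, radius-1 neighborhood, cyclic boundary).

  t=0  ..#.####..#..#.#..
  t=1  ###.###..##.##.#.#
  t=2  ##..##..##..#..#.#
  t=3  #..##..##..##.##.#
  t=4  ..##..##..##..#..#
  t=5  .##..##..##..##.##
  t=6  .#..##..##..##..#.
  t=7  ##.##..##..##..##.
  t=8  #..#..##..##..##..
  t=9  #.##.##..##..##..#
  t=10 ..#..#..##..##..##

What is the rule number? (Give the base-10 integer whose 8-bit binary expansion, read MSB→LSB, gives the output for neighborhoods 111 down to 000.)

143

  ### -> #   bit 7 = 1  t=0,i=5
  ##. -> .   bit 6 = 0  t=0,i=7
  #.# -> .   bit 5 = 0  t=0,i=3
  #.. -> .   bit 4 = 0  t=0,i=8
  .## -> #   bit 3 = 1  t=0,i=4
  .#. -> #   bit 2 = 1  t=0,i=2
  ..# -> #   bit 1 = 1  t=0,i=1
  ... -> #   bit 0 = 1  t=0,i=0
  bits 10001111 = 143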